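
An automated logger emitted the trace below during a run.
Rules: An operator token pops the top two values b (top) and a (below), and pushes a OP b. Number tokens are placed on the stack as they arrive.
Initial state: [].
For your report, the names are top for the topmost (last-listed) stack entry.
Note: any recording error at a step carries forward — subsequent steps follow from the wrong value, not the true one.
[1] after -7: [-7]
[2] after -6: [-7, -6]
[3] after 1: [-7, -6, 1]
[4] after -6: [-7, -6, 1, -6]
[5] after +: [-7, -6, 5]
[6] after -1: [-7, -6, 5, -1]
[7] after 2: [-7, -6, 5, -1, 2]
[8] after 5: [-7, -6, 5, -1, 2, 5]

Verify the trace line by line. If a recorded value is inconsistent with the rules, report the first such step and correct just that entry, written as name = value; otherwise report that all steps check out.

Recomputing the run from the initial state:
step 1: [-7]
step 2: [-7, -6]
step 3: [-7, -6, 1]
step 4: [-7, -6, 1, -6]
step 5: [-7, -6, -5]
step 6: [-7, -6, -5, -1]
step 7: [-7, -6, -5, -1, 2]
step 8: [-7, -6, -5, -1, 2, 5]
The first disagreement with the trace is at step 5, where the value should be top = -5.

step 5, top = -5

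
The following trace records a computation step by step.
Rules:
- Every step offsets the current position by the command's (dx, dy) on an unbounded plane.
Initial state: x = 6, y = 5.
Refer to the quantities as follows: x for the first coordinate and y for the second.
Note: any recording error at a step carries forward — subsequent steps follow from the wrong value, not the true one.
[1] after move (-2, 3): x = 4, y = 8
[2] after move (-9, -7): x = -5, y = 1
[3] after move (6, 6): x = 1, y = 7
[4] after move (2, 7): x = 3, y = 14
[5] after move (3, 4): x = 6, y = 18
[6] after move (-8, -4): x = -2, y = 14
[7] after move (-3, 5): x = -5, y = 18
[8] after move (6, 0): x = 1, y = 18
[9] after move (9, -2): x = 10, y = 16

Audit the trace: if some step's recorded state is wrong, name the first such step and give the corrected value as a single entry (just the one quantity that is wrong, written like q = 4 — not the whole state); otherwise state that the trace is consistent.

1. x = 6 + (-2) = 4, y = 5 + (3) = 8 (checks out)
2. x = 4 + (-9) = -5, y = 8 + (-7) = 1 (consistent with the trace)
3. x = -5 + (6) = 1, y = 1 + (6) = 7 (exactly as logged)
4. x = 1 + (2) = 3, y = 7 + (7) = 14 (checks out)
5. x = 3 + (3) = 6, y = 14 + (4) = 18 (verified)
6. x = 6 + (-8) = -2, y = 18 + (-4) = 14 (same as recorded)
7. x = -2 + (-3) = -5, y = 14 + (5) = 19 (the trace disagrees here)
First incorrect step: 7; the correct value is y = 19.

step 7, y = 19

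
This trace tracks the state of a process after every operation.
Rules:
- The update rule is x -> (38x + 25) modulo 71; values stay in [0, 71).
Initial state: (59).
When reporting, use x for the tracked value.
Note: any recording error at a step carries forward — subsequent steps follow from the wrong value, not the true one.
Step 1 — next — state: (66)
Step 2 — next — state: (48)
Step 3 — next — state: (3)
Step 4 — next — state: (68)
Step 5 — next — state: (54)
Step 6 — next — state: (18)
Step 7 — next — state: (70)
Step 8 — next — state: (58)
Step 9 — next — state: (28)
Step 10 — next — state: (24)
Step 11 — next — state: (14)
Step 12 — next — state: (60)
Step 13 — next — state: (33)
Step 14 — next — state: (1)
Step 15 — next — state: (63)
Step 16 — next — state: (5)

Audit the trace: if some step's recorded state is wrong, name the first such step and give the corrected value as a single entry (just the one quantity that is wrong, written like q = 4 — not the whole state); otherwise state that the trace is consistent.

step 5, x = 53

1. x = (38*59 + 25) mod 71 = 66 (in agreement)
2. x = (38*66 + 25) mod 71 = 48 (exactly as logged)
3. x = (38*48 + 25) mod 71 = 3 (checks out)
4. x = (38*3 + 25) mod 71 = 68 (consistent with the trace)
5. x = (38*68 + 25) mod 71 = 53 (not what was recorded)
First incorrect step: 5; the correct value is x = 53.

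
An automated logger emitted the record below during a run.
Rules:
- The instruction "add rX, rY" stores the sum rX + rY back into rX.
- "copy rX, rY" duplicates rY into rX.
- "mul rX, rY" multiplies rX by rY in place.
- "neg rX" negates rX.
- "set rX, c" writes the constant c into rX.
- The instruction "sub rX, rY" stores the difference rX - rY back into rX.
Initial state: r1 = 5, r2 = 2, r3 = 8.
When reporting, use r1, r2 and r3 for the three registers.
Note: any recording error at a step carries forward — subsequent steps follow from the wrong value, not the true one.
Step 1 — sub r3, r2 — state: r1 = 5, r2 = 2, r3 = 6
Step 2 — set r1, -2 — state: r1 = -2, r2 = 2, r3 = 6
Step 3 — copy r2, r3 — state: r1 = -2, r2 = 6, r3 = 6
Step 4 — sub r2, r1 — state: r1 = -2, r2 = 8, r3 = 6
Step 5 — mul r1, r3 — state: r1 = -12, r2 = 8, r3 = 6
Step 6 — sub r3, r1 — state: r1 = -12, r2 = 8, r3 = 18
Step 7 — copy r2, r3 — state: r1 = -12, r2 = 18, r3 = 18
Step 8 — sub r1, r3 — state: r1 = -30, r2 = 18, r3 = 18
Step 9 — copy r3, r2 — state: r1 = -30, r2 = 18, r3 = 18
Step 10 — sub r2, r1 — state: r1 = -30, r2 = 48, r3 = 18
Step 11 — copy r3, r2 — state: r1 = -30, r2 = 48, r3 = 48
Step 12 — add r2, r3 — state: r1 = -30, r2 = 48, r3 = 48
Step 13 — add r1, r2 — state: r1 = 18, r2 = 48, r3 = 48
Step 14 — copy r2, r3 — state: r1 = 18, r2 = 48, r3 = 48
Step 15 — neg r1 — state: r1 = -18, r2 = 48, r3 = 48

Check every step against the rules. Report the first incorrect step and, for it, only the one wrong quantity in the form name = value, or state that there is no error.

step 12, r2 = 96

Recomputing the run from the initial state:
step 1: r1 = 5, r2 = 2, r3 = 6
step 2: r1 = -2, r2 = 2, r3 = 6
step 3: r1 = -2, r2 = 6, r3 = 6
step 4: r1 = -2, r2 = 8, r3 = 6
step 5: r1 = -12, r2 = 8, r3 = 6
step 6: r1 = -12, r2 = 8, r3 = 18
step 7: r1 = -12, r2 = 18, r3 = 18
step 8: r1 = -30, r2 = 18, r3 = 18
step 9: r1 = -30, r2 = 18, r3 = 18
step 10: r1 = -30, r2 = 48, r3 = 18
step 11: r1 = -30, r2 = 48, r3 = 48
step 12: r1 = -30, r2 = 96, r3 = 48
step 13: r1 = 66, r2 = 96, r3 = 48
step 14: r1 = 66, r2 = 48, r3 = 48
step 15: r1 = -66, r2 = 48, r3 = 48
The first disagreement with the record is at step 12, where the value should be r2 = 96.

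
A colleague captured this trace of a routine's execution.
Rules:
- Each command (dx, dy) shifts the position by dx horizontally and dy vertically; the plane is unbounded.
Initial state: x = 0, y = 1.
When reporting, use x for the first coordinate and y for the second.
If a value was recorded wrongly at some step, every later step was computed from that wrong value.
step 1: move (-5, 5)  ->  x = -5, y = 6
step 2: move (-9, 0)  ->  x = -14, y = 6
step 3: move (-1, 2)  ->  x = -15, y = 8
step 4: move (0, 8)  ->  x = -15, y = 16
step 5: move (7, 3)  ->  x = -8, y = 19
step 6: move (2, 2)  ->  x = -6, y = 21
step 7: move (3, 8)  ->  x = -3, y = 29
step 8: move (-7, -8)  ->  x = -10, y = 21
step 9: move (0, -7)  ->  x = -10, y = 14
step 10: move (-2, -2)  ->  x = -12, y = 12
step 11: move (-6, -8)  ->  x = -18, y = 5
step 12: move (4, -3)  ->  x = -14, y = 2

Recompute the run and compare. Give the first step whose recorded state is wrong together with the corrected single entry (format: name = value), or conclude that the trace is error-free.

Step 1: x = 0 + (-5) = -5, y = 1 + (5) = 6 — agrees with the trace.
Step 2: x = -5 + (-9) = -14, y = 6 + (0) = 6 — exactly as logged.
Step 3: x = -14 + (-1) = -15, y = 6 + (2) = 8 — verified.
Step 4: x = -15 + (0) = -15, y = 8 + (8) = 16 — matches.
Step 5: x = -15 + (7) = -8, y = 16 + (3) = 19 — agrees with the trace.
Step 6: x = -8 + (2) = -6, y = 19 + (2) = 21 — no discrepancy.
Step 7: x = -6 + (3) = -3, y = 21 + (8) = 29 — verified.
Step 8: x = -3 + (-7) = -10, y = 29 + (-8) = 21 — exactly as logged.
Step 9: x = -10 + (0) = -10, y = 21 + (-7) = 14 — checks out.
Step 10: x = -10 + (-2) = -12, y = 14 + (-2) = 12 — consistent with the trace.
Step 11: x = -12 + (-6) = -18, y = 12 + (-8) = 4 — the trace has a different value.
Conclusion: step 11 carries the first error; the entry should be y = 4.

step 11, y = 4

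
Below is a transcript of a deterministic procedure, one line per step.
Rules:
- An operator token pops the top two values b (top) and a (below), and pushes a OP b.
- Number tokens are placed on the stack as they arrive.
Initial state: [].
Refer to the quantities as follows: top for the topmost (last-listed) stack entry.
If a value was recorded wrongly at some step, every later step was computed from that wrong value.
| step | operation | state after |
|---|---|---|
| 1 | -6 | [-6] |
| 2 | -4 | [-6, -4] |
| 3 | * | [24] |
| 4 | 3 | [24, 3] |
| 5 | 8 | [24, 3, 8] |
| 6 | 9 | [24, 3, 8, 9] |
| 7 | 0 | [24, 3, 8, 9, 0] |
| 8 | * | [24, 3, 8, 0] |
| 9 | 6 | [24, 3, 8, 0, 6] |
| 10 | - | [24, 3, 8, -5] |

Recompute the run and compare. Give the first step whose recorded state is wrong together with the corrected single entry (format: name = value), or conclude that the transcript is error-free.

Recomputing the run from the initial state:
step 1: [-6]
step 2: [-6, -4]
step 3: [24]
step 4: [24, 3]
step 5: [24, 3, 8]
step 6: [24, 3, 8, 9]
step 7: [24, 3, 8, 9, 0]
step 8: [24, 3, 8, 0]
step 9: [24, 3, 8, 0, 6]
step 10: [24, 3, 8, -6]
The first disagreement with the transcript is at step 10, where the value should be top = -6.

step 10, top = -6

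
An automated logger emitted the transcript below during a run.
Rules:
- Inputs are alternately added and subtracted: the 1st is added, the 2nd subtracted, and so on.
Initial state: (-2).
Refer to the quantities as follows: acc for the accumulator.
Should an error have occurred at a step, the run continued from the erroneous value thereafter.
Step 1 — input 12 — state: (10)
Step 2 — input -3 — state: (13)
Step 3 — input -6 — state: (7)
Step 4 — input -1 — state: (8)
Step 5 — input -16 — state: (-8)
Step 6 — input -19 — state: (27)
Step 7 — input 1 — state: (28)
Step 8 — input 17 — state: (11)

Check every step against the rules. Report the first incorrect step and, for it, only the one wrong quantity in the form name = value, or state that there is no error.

step 6, acc = 11

Recomputing the run from the initial state:
step 1: acc = 10
step 2: acc = 13
step 3: acc = 7
step 4: acc = 8
step 5: acc = -8
step 6: acc = 11
step 7: acc = 12
step 8: acc = -5
The first disagreement with the transcript is at step 6, where the value should be acc = 11.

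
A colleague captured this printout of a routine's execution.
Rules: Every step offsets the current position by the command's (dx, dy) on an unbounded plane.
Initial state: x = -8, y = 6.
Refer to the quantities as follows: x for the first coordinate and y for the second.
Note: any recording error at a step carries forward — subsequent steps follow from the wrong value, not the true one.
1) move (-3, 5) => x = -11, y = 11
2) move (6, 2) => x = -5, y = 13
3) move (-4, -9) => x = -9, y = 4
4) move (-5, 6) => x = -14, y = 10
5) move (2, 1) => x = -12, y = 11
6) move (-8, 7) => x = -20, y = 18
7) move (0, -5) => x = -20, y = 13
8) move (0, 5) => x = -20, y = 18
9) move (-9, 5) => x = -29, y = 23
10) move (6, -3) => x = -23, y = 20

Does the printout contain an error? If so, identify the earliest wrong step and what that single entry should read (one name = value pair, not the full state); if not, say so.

no error

Recomputing the run from the initial state:
step 1: x = -11, y = 11
step 2: x = -5, y = 13
step 3: x = -9, y = 4
step 4: x = -14, y = 10
step 5: x = -12, y = 11
step 6: x = -20, y = 18
step 7: x = -20, y = 13
step 8: x = -20, y = 18
step 9: x = -29, y = 23
step 10: x = -23, y = 20
This matches the printout at every step.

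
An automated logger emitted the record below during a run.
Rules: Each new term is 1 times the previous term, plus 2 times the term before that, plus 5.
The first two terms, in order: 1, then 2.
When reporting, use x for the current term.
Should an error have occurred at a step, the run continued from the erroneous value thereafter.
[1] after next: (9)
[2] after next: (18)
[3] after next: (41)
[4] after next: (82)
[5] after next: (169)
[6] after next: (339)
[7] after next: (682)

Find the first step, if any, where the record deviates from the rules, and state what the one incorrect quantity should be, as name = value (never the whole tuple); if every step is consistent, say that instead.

step 6, x = 338

Recomputing the run from the initial state:
step 1: x = 9
step 2: x = 18
step 3: x = 41
step 4: x = 82
step 5: x = 169
step 6: x = 338
step 7: x = 681
The first disagreement with the record is at step 6, where the value should be x = 338.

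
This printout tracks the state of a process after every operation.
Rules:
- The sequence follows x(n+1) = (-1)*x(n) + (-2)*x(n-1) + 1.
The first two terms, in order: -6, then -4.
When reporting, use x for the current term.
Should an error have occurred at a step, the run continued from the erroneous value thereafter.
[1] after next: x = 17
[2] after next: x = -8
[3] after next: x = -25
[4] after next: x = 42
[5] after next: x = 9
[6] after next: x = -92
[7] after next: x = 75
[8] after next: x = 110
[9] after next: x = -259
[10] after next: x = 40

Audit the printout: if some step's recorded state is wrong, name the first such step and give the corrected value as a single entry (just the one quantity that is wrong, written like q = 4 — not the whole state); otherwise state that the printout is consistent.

no error

1. x = -1*(-4) + (-2)*(-6) + (1) = 17 (in agreement)
2. x = -1*(17) + (-2)*(-4) + (1) = -8 (no discrepancy)
3. x = -1*(-8) + (-2)*(17) + (1) = -25 (matches)
4. x = -1*(-25) + (-2)*(-8) + (1) = 42 (same as recorded)
5. x = -1*(42) + (-2)*(-25) + (1) = 9 (matches)
6. x = -1*(9) + (-2)*(42) + (1) = -92 (in agreement)
7. x = -1*(-92) + (-2)*(9) + (1) = 75 (same as recorded)
8. x = -1*(75) + (-2)*(-92) + (1) = 110 (agrees with the printout)
9. x = -1*(110) + (-2)*(75) + (1) = -259 (in agreement)
10. x = -1*(-259) + (-2)*(110) + (1) = 40 (exactly as logged)
Each recorded entry agrees with the recomputation.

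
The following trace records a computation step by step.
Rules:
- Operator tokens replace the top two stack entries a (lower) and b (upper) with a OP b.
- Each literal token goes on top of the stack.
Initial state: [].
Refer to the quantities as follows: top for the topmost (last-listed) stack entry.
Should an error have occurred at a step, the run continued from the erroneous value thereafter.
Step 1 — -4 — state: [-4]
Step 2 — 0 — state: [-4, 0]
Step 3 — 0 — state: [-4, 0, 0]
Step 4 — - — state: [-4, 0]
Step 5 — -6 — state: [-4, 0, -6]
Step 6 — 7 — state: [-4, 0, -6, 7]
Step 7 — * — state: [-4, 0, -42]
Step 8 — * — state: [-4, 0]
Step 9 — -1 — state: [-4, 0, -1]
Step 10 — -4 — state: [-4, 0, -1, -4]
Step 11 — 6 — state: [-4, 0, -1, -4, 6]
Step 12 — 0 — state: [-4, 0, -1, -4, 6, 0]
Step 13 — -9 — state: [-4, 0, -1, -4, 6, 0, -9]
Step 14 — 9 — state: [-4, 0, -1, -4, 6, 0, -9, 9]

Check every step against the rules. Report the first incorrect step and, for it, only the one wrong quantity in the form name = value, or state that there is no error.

no error

step 1: push -4: top = -4 -> matches
step 2: push 0: top = 0 -> exactly as logged
step 3: push 0: top = 0 -> verified
step 4: 0 - 0 = 0 -> checks out
step 5: push -6: top = -6 -> checks out
step 6: push 7: top = 7 -> matches
step 7: -6 * 7 = -42 -> agrees with the trace
step 8: 0 * -42 = 0 -> consistent with the trace
step 9: push -1: top = -1 -> agrees with the trace
step 10: push -4: top = -4 -> in agreement
step 11: push 6: top = 6 -> agrees with the trace
step 12: push 0: top = 0 -> confirmed correct
step 13: push -9: top = -9 -> agrees with the trace
step 14: push 9: top = 9 -> matches
All entries verified; no error found.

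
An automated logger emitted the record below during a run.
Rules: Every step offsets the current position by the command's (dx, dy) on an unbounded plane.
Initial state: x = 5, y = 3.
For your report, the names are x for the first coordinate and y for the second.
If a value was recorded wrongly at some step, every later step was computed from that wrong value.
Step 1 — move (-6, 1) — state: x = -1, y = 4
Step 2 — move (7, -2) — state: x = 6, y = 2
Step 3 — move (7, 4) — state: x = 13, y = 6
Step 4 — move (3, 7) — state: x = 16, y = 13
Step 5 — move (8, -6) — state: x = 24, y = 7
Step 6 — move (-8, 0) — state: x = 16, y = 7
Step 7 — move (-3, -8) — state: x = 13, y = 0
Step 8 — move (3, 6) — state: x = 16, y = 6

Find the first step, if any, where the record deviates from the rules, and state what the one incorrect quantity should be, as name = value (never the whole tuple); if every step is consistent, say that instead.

step 7, y = -1

step 1: x = 5 + (-6) = -1, y = 3 + (1) = 4 -> in agreement
step 2: x = -1 + (7) = 6, y = 4 + (-2) = 2 -> same as recorded
step 3: x = 6 + (7) = 13, y = 2 + (4) = 6 -> consistent with the record
step 4: x = 13 + (3) = 16, y = 6 + (7) = 13 -> matches
step 5: x = 16 + (8) = 24, y = 13 + (-6) = 7 -> confirmed correct
step 6: x = 24 + (-8) = 16, y = 7 + (0) = 7 -> exactly as logged
step 7: x = 16 + (-3) = 13, y = 7 + (-8) = -1 -> first mismatch against the record
First incorrect step: 7; the correct value is y = -1.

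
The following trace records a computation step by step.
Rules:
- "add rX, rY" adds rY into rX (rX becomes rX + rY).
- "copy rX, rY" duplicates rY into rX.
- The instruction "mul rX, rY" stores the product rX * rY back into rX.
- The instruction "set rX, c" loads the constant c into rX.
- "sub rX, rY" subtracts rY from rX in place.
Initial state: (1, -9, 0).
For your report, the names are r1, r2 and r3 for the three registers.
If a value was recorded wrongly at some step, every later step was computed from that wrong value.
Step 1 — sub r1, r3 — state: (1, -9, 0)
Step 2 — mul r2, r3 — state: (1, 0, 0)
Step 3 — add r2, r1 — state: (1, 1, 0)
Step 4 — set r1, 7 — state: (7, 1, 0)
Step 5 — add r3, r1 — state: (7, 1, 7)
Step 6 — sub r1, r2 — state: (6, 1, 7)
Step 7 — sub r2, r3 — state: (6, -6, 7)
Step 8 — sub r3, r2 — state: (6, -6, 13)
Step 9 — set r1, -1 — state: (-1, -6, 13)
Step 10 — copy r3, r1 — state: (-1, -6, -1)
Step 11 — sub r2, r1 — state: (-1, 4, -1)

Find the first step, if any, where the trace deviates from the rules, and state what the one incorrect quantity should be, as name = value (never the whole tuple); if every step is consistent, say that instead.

Recomputing the run from the initial state:
step 1: r1 = 1, r2 = -9, r3 = 0
step 2: r1 = 1, r2 = 0, r3 = 0
step 3: r1 = 1, r2 = 1, r3 = 0
step 4: r1 = 7, r2 = 1, r3 = 0
step 5: r1 = 7, r2 = 1, r3 = 7
step 6: r1 = 6, r2 = 1, r3 = 7
step 7: r1 = 6, r2 = -6, r3 = 7
step 8: r1 = 6, r2 = -6, r3 = 13
step 9: r1 = -1, r2 = -6, r3 = 13
step 10: r1 = -1, r2 = -6, r3 = -1
step 11: r1 = -1, r2 = -5, r3 = -1
The first disagreement with the trace is at step 11, where the value should be r2 = -5.

step 11, r2 = -5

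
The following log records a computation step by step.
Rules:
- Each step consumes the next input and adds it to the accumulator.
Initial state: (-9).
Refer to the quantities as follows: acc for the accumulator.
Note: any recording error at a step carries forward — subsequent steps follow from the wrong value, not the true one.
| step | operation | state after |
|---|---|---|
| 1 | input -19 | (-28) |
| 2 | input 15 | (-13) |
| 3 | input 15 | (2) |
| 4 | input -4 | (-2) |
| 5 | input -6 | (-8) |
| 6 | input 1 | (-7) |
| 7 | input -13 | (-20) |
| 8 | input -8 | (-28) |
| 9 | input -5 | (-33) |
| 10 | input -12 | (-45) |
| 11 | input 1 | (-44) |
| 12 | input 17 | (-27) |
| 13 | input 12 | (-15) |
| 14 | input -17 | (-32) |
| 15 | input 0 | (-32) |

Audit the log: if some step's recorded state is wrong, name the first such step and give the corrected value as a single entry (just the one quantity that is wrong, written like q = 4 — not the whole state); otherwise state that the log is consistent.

no error

Recomputing the run from the initial state:
step 1: acc = -28
step 2: acc = -13
step 3: acc = 2
step 4: acc = -2
step 5: acc = -8
step 6: acc = -7
step 7: acc = -20
step 8: acc = -28
step 9: acc = -33
step 10: acc = -45
step 11: acc = -44
step 12: acc = -27
step 13: acc = -15
step 14: acc = -32
step 15: acc = -32
This matches the log at every step.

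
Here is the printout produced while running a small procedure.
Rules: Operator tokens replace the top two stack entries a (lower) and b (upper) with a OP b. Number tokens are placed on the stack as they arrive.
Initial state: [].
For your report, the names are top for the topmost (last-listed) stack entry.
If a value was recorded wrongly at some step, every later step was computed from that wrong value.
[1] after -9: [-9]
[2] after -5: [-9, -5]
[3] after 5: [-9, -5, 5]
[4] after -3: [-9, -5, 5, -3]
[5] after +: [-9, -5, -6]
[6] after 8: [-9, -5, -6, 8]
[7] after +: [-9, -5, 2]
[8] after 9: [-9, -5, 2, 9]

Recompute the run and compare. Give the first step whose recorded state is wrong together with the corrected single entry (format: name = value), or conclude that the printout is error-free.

step 5, top = 2

Step 1: push -9: top = -9 — agrees with the printout.
Step 2: push -5: top = -5 — checks out.
Step 3: push 5: top = 5 — consistent with the printout.
Step 4: push -3: top = -3 — in agreement.
Step 5: 5 + -3 = 2 — the entry is off here.
The earliest wrong entry is at step 5: it should read top = 2.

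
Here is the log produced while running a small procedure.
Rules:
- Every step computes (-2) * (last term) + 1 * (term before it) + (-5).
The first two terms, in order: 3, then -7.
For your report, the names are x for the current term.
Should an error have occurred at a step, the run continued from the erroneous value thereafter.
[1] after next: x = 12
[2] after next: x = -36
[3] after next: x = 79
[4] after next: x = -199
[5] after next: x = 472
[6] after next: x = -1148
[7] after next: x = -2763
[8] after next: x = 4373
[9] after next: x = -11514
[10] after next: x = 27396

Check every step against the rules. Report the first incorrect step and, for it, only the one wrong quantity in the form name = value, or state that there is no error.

Recomputing the run from the initial state:
step 1: x = 12
step 2: x = -36
step 3: x = 79
step 4: x = -199
step 5: x = 472
step 6: x = -1148
step 7: x = 2763
step 8: x = -6679
step 9: x = 16116
step 10: x = -38916
The first disagreement with the log is at step 7, where the value should be x = 2763.

step 7, x = 2763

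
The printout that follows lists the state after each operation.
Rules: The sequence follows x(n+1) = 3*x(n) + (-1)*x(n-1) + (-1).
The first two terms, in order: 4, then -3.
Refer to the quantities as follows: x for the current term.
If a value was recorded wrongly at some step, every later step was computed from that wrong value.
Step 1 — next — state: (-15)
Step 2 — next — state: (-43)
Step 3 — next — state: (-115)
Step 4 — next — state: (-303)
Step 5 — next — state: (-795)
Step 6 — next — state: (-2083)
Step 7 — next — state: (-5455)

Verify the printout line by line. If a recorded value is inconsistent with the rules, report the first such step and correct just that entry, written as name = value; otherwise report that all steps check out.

step 1, x = -14

Step 1: x = 3*(-3) + (-1)*(4) + (-1) = -14 — a discrepancy with the printout.
Conclusion: step 1 carries the first error; the entry should be x = -14.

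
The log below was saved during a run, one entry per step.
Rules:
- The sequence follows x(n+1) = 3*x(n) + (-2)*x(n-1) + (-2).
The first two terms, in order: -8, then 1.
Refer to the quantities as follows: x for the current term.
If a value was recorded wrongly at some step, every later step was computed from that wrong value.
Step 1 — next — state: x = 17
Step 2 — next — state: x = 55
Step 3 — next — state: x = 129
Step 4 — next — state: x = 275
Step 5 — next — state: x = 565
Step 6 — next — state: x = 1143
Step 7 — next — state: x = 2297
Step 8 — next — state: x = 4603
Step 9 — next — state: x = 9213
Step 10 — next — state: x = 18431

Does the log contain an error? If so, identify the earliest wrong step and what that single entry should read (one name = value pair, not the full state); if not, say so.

Recomputing the run from the initial state:
step 1: x = 17
step 2: x = 47
step 3: x = 105
step 4: x = 219
step 5: x = 445
step 6: x = 895
step 7: x = 1793
step 8: x = 3587
step 9: x = 7173
step 10: x = 14343
The first disagreement with the log is at step 2, where the value should be x = 47.

step 2, x = 47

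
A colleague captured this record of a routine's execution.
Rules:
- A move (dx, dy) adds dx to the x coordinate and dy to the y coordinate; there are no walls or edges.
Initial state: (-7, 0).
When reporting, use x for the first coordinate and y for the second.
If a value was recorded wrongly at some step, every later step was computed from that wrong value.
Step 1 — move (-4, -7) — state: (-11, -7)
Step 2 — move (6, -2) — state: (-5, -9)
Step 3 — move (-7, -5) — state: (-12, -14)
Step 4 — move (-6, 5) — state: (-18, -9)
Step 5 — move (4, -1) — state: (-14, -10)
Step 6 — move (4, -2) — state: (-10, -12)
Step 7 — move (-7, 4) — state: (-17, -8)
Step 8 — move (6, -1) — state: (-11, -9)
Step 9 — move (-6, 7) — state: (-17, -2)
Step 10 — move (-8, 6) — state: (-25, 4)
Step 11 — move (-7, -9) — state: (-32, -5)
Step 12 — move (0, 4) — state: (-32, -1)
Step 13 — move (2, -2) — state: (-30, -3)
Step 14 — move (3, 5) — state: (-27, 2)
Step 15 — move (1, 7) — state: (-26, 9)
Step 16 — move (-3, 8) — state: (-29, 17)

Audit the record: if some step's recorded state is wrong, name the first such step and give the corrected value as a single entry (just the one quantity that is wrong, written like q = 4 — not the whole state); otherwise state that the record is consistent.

no error

Recomputing the run from the initial state:
step 1: x = -11, y = -7
step 2: x = -5, y = -9
step 3: x = -12, y = -14
step 4: x = -18, y = -9
step 5: x = -14, y = -10
step 6: x = -10, y = -12
step 7: x = -17, y = -8
step 8: x = -11, y = -9
step 9: x = -17, y = -2
step 10: x = -25, y = 4
step 11: x = -32, y = -5
step 12: x = -32, y = -1
step 13: x = -30, y = -3
step 14: x = -27, y = 2
step 15: x = -26, y = 9
step 16: x = -29, y = 17
This matches the record at every step.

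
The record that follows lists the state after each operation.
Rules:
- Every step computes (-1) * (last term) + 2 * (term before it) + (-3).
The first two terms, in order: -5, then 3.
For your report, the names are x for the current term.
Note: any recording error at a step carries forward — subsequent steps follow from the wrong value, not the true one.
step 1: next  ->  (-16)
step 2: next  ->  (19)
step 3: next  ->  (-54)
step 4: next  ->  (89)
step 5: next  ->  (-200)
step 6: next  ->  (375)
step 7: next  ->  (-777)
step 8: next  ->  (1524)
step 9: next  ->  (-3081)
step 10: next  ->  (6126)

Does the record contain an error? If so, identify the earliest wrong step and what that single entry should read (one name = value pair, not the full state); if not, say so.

Step 1: x = -1*(3) + (2)*(-5) + (-3) = -16 — confirmed correct.
Step 2: x = -1*(-16) + (2)*(3) + (-3) = 19 — verified.
Step 3: x = -1*(19) + (2)*(-16) + (-3) = -54 — matches.
Step 4: x = -1*(-54) + (2)*(19) + (-3) = 89 — checks out.
Step 5: x = -1*(89) + (2)*(-54) + (-3) = -200 — verified.
Step 6: x = -1*(-200) + (2)*(89) + (-3) = 375 — in agreement.
Step 7: x = -1*(375) + (2)*(-200) + (-3) = -778 — a discrepancy with the record.
So the first discrepancy is step 7, where the right value is x = -778.

step 7, x = -778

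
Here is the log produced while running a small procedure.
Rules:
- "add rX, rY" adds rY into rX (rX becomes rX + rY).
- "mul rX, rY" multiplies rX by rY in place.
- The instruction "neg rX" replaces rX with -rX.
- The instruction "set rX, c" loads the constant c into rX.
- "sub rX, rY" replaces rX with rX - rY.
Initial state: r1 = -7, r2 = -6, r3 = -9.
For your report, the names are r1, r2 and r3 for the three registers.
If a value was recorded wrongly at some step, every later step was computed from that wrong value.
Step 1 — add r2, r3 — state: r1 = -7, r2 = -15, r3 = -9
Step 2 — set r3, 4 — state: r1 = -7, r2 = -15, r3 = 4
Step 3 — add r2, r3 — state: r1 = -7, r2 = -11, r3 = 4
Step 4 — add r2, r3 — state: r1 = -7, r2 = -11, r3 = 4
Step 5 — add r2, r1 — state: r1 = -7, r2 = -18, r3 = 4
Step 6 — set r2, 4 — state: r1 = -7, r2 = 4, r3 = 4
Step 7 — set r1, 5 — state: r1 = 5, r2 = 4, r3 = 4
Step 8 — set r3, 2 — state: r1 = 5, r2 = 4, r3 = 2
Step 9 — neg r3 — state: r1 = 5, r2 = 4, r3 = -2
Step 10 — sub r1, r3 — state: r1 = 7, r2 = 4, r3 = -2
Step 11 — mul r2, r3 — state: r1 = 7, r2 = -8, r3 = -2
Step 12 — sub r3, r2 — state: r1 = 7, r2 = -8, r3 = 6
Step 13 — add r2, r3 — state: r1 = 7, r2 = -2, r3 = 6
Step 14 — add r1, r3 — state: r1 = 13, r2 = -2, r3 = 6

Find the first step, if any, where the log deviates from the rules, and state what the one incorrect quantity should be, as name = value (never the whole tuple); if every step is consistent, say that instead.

Recomputing the run from the initial state:
step 1: r1 = -7, r2 = -15, r3 = -9
step 2: r1 = -7, r2 = -15, r3 = 4
step 3: r1 = -7, r2 = -11, r3 = 4
step 4: r1 = -7, r2 = -7, r3 = 4
step 5: r1 = -7, r2 = -14, r3 = 4
step 6: r1 = -7, r2 = 4, r3 = 4
step 7: r1 = 5, r2 = 4, r3 = 4
step 8: r1 = 5, r2 = 4, r3 = 2
step 9: r1 = 5, r2 = 4, r3 = -2
step 10: r1 = 7, r2 = 4, r3 = -2
step 11: r1 = 7, r2 = -8, r3 = -2
step 12: r1 = 7, r2 = -8, r3 = 6
step 13: r1 = 7, r2 = -2, r3 = 6
step 14: r1 = 13, r2 = -2, r3 = 6
The first disagreement with the log is at step 4, where the value should be r2 = -7.

step 4, r2 = -7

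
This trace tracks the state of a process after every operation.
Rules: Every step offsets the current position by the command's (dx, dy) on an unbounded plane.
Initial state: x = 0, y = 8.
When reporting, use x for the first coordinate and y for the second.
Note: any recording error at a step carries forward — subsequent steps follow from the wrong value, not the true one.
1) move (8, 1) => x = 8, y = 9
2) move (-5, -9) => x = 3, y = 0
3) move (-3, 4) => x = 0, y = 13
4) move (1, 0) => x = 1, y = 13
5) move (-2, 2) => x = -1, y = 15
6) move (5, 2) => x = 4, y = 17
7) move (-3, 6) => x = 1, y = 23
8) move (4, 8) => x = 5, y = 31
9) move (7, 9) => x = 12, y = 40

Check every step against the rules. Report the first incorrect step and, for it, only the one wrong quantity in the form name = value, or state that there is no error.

Recomputing the run from the initial state:
step 1: x = 8, y = 9
step 2: x = 3, y = 0
step 3: x = 0, y = 4
step 4: x = 1, y = 4
step 5: x = -1, y = 6
step 6: x = 4, y = 8
step 7: x = 1, y = 14
step 8: x = 5, y = 22
step 9: x = 12, y = 31
The first disagreement with the trace is at step 3, where the value should be y = 4.

step 3, y = 4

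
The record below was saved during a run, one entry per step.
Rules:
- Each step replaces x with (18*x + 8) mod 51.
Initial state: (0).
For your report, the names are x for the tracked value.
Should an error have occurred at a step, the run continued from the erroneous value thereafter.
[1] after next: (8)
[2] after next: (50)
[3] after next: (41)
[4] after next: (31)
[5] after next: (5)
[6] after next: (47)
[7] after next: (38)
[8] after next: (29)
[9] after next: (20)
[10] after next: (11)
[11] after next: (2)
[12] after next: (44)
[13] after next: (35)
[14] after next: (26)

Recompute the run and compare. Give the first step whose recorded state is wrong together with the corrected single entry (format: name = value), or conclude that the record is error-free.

step 4, x = 32

Recomputing the run from the initial state:
step 1: x = 8
step 2: x = 50
step 3: x = 41
step 4: x = 32
step 5: x = 23
step 6: x = 14
step 7: x = 5
step 8: x = 47
step 9: x = 38
step 10: x = 29
step 11: x = 20
step 12: x = 11
step 13: x = 2
step 14: x = 44
The first disagreement with the record is at step 4, where the value should be x = 32.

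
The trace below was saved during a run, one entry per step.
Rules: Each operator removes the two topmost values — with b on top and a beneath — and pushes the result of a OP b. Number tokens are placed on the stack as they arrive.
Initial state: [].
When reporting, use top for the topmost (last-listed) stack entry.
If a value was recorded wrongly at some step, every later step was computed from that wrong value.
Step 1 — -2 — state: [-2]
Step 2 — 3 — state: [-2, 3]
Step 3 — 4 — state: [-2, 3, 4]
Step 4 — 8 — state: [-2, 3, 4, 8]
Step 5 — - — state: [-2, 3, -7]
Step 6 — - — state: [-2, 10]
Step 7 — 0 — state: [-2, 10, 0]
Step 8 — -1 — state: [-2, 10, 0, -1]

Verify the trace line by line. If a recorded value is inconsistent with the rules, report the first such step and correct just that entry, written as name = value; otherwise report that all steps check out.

step 5, top = -4

Recomputing the run from the initial state:
step 1: [-2]
step 2: [-2, 3]
step 3: [-2, 3, 4]
step 4: [-2, 3, 4, 8]
step 5: [-2, 3, -4]
step 6: [-2, 7]
step 7: [-2, 7, 0]
step 8: [-2, 7, 0, -1]
The first disagreement with the trace is at step 5, where the value should be top = -4.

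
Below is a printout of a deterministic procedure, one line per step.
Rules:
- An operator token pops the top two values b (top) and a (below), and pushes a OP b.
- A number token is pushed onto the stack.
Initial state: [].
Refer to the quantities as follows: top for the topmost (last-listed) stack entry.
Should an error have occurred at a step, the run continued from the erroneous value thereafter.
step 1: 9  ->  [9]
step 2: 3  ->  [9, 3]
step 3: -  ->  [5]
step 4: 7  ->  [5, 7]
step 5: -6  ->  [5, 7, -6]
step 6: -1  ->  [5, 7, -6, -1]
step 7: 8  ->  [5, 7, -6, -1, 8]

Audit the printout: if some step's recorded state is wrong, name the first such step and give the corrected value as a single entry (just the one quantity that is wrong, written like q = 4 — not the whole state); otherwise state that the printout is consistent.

step 1: push 9: top = 9 -> in agreement
step 2: push 3: top = 3 -> verified
step 3: 9 - 3 = 6 -> the entry is off here
First incorrect step: 3; the correct value is top = 6.

step 3, top = 6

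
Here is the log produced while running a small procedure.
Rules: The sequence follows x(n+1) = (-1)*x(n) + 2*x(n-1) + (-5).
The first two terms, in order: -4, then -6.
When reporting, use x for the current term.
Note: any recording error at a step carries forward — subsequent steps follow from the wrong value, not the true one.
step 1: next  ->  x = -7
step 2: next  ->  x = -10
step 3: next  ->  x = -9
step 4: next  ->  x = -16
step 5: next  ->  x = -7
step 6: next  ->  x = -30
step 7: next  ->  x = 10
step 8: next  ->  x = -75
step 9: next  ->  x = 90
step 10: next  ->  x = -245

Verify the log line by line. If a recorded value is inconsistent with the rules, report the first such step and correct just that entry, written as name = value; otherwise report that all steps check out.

step 7, x = 11

Recomputing the run from the initial state:
step 1: x = -7
step 2: x = -10
step 3: x = -9
step 4: x = -16
step 5: x = -7
step 6: x = -30
step 7: x = 11
step 8: x = -76
step 9: x = 93
step 10: x = -250
The first disagreement with the log is at step 7, where the value should be x = 11.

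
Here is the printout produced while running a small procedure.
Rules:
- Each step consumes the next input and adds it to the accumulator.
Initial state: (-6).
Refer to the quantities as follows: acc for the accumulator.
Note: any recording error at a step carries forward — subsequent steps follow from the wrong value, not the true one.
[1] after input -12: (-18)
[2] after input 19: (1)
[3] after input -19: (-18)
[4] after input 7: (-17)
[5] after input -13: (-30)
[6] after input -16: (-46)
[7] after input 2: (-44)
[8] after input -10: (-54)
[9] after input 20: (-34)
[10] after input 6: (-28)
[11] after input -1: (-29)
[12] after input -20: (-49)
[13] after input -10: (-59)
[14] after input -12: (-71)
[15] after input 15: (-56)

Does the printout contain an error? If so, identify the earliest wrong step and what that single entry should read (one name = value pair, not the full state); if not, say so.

step 1: acc = -6 + -12 = -18 -> checks out
step 2: acc = -18 + 19 = 1 -> exactly as logged
step 3: acc = 1 + -19 = -18 -> matches
step 4: acc = -18 + 7 = -11 -> first mismatch against the printout
Conclusion: step 4 carries the first error; the entry should be acc = -11.

step 4, acc = -11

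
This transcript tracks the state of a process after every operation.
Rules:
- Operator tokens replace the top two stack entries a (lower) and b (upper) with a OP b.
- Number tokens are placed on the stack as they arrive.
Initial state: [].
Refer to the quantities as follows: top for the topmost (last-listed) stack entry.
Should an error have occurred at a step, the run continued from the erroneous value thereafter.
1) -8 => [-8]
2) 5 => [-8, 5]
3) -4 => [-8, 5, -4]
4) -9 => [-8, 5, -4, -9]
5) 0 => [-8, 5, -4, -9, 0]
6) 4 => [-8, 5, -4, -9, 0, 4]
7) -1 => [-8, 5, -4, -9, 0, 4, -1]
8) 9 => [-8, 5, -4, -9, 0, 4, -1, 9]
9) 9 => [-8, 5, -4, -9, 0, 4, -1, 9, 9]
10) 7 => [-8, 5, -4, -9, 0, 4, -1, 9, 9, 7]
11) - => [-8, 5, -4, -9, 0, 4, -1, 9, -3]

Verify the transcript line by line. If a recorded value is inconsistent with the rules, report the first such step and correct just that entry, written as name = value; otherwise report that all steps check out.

Step 1: push -8: top = -8 — agrees with the transcript.
Step 2: push 5: top = 5 — matches.
Step 3: push -4: top = -4 — exactly as logged.
Step 4: push -9: top = -9 — matches.
Step 5: push 0: top = 0 — no discrepancy.
Step 6: push 4: top = 4 — no discrepancy.
Step 7: push -1: top = -1 — exactly as logged.
Step 8: push 9: top = 9 — consistent with the transcript.
Step 9: push 9: top = 9 — no discrepancy.
Step 10: push 7: top = 7 — exactly as logged.
Step 11: 9 - 7 = 2 — first mismatch against the transcript.
The audit stops at step 11: the recorded entry is wrong and should be top = 2.

step 11, top = 2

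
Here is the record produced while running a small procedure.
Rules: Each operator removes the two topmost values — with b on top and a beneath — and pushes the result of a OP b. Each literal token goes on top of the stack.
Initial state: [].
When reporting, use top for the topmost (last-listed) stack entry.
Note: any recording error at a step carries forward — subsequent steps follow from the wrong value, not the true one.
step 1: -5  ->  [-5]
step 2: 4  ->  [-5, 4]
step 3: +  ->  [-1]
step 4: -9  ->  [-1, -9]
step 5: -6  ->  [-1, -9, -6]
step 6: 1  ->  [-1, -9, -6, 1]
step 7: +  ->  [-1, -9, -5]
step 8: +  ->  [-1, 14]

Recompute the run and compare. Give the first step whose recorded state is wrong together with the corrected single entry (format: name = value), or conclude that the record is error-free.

step 8, top = -14

Recomputing the run from the initial state:
step 1: [-5]
step 2: [-5, 4]
step 3: [-1]
step 4: [-1, -9]
step 5: [-1, -9, -6]
step 6: [-1, -9, -6, 1]
step 7: [-1, -9, -5]
step 8: [-1, -14]
The first disagreement with the record is at step 8, where the value should be top = -14.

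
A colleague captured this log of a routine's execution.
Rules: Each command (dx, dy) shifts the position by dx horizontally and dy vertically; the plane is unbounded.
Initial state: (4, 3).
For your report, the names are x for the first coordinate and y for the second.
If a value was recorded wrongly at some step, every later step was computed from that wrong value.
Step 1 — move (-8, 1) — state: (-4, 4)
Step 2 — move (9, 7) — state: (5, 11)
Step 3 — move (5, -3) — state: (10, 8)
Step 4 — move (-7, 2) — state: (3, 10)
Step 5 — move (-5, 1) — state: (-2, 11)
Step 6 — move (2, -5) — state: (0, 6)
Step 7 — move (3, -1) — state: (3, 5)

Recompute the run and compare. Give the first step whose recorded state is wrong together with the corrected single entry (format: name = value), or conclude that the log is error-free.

no error

Recomputing the run from the initial state:
step 1: x = -4, y = 4
step 2: x = 5, y = 11
step 3: x = 10, y = 8
step 4: x = 3, y = 10
step 5: x = -2, y = 11
step 6: x = 0, y = 6
step 7: x = 3, y = 5
This matches the log at every step.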